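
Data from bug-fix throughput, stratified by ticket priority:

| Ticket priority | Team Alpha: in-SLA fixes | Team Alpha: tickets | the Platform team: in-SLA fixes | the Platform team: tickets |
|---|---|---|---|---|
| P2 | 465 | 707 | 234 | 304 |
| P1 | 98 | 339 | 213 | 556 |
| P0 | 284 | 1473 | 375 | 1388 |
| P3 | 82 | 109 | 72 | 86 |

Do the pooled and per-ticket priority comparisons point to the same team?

Yes

P2: Team Alpha 465/707 = 65.8%, the Platform team 234/304 = 77.0% → the Platform team
P1: Team Alpha 98/339 = 28.9%, the Platform team 213/556 = 38.3% → the Platform team
P0: Team Alpha 284/1473 = 19.3%, the Platform team 375/1388 = 27.0% → the Platform team
P3: Team Alpha 82/109 = 75.2%, the Platform team 72/86 = 83.7% → the Platform team
Overall: Team Alpha 929/2628 = 35.4%, the Platform team 894/2334 = 38.3% → the Platform team
The Platform team wins overall and in every ticket group — no reversal.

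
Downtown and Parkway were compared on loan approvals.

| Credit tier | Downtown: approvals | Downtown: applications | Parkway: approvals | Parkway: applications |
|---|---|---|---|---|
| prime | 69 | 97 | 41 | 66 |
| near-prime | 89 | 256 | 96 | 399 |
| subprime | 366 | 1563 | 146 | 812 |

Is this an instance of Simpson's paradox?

No

Prime: Downtown 69/97 = 71.1%, Parkway 41/66 = 62.1% → Downtown
Near-prime: Downtown 89/256 = 34.8%, Parkway 96/399 = 24.1% → Downtown
Subprime: Downtown 366/1563 = 23.4%, Parkway 146/812 = 18.0% → Downtown
Overall: Downtown 524/1916 = 27.3%, Parkway 283/1277 = 22.2% → Downtown
Downtown wins overall and in every credit group — no reversal.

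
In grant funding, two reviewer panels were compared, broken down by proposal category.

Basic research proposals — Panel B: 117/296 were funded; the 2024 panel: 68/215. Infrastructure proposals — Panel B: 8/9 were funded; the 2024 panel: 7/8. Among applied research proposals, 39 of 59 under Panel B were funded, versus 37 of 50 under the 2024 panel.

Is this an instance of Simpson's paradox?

Basic research: Panel B 117/296 = 39.5%, the 2024 panel 68/215 = 31.6% → Panel B
Infrastructure: Panel B 8/9 = 88.9%, the 2024 panel 7/8 = 87.5% → Panel B
Applied research: Panel B 39/59 = 66.1%, the 2024 panel 37/50 = 74.0% → the 2024 panel
Overall: Panel B 164/364 = 45.1%, the 2024 panel 112/273 = 41.0% → Panel B
Neither sweeps: Panel B wins 2 of 3 groups, the 2024 panel wins 1. Panel B wins overall but not every group — no Simpson reversal.

No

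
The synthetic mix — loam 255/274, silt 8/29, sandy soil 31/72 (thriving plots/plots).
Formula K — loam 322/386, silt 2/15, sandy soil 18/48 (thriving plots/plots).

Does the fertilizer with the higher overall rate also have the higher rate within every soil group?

Yes

Loam: the synthetic mix 255/274 = 93.1%, Formula K 322/386 = 83.4% → the synthetic mix
Silt: the synthetic mix 8/29 = 27.6%, Formula K 2/15 = 13.3% → the synthetic mix
Sandy soil: the synthetic mix 31/72 = 43.1%, Formula K 18/48 = 37.5% → the synthetic mix
Overall: the synthetic mix 294/375 = 78.4%, Formula K 342/449 = 76.2% → the synthetic mix
The synthetic mix wins overall and in every soil group — no reversal.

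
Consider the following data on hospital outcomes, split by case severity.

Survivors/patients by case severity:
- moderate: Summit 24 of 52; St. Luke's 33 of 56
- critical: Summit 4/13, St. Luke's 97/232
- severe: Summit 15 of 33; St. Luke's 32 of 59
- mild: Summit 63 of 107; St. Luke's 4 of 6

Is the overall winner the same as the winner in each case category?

Moderate: Summit 24/52 = 46.2%, St. Luke's 33/56 = 58.9% → St. Luke's
Critical: Summit 4/13 = 30.8%, St. Luke's 97/232 = 41.8% → St. Luke's
Severe: Summit 15/33 = 45.5%, St. Luke's 32/59 = 54.2% → St. Luke's
Mild: Summit 63/107 = 58.9%, St. Luke's 4/6 = 66.7% → St. Luke's
Overall: Summit 106/205 = 51.7%, St. Luke's 166/353 = 47.0% → Summit
St. Luke's wins each case group but Summit wins overall — the comparison reverses. St. Luke's's patients skew toward critical, which has a lower base rate.

No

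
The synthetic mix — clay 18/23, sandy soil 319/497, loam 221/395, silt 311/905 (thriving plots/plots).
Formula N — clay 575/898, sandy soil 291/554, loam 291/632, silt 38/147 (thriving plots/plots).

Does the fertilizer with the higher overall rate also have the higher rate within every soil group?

No

Clay: the synthetic mix 18/23 = 78.3%, Formula N 575/898 = 64.0% → the synthetic mix
Sandy soil: the synthetic mix 319/497 = 64.2%, Formula N 291/554 = 52.5% → the synthetic mix
Loam: the synthetic mix 221/395 = 55.9%, Formula N 291/632 = 46.0% → the synthetic mix
Silt: the synthetic mix 311/905 = 34.4%, Formula N 38/147 = 25.9% → the synthetic mix
Overall: the synthetic mix 869/1820 = 47.7%, Formula N 1195/2231 = 53.6% → Formula N
The synthetic mix wins each soil group but Formula N wins overall — the comparison reverses. The synthetic mix's plots skew toward silt, which has a lower base rate.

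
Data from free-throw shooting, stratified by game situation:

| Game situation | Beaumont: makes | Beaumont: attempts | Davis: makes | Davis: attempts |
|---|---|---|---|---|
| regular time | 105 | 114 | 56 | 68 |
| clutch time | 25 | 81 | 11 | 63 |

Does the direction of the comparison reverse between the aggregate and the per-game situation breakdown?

Regular time: Beaumont 105/114 = 92.1%, Davis 56/68 = 82.4% → Beaumont
Clutch time: Beaumont 25/81 = 30.9%, Davis 11/63 = 17.5% → Beaumont
Overall: Beaumont 130/195 = 66.7%, Davis 67/131 = 51.1% → Beaumont
Beaumont wins overall and in every game group — no reversal.

No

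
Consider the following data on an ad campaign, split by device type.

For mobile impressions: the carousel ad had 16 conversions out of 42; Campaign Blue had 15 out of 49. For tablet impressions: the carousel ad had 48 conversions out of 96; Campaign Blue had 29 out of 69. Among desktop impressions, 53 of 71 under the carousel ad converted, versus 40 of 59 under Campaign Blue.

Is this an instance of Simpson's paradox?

Mobile: the carousel ad 16/42 = 38.1%, Campaign Blue 15/49 = 30.6% → the carousel ad
Tablet: the carousel ad 48/96 = 50.0%, Campaign Blue 29/69 = 42.0% → the carousel ad
Desktop: the carousel ad 53/71 = 74.6%, Campaign Blue 40/59 = 67.8% → the carousel ad
Overall: the carousel ad 117/209 = 56.0%, Campaign Blue 84/177 = 47.5% → the carousel ad
The carousel ad wins overall and in every device group — no reversal.

No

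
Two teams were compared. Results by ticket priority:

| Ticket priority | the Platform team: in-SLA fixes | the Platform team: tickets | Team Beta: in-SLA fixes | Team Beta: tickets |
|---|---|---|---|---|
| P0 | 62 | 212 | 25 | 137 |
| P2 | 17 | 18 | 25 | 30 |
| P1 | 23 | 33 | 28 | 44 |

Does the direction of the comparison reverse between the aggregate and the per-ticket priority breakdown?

P0: the Platform team 62/212 = 29.2%, Team Beta 25/137 = 18.2% → the Platform team
P2: the Platform team 17/18 = 94.4%, Team Beta 25/30 = 83.3% → the Platform team
P1: the Platform team 23/33 = 69.7%, Team Beta 28/44 = 63.6% → the Platform team
Overall: the Platform team 102/263 = 38.8%, Team Beta 78/211 = 37.0% → the Platform team
The Platform team wins overall and in every ticket group — no reversal.

No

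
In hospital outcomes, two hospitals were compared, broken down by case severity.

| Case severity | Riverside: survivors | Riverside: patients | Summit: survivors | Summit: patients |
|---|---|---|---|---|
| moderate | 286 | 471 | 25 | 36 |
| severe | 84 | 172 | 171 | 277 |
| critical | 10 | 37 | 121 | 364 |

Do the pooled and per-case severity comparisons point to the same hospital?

No

Moderate: Riverside 286/471 = 60.7%, Summit 25/36 = 69.4% → Summit
Severe: Riverside 84/172 = 48.8%, Summit 171/277 = 61.7% → Summit
Critical: Riverside 10/37 = 27.0%, Summit 121/364 = 33.2% → Summit
Overall: Riverside 380/680 = 55.9%, Summit 317/677 = 46.8% → Riverside
Summit wins each case group but Riverside wins overall — the comparison reverses. Summit's patients skew toward critical, which has a lower base rate.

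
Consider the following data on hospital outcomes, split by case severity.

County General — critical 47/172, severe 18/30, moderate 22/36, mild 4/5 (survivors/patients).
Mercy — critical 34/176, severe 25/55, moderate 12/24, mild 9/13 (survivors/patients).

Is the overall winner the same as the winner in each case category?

Critical: County General 47/172 = 27.3%, Mercy 34/176 = 19.3% → County General
Severe: County General 18/30 = 60.0%, Mercy 25/55 = 45.5% → County General
Moderate: County General 22/36 = 61.1%, Mercy 12/24 = 50.0% → County General
Mild: County General 4/5 = 80.0%, Mercy 9/13 = 69.2% → County General
Overall: County General 91/243 = 37.4%, Mercy 80/268 = 29.9% → County General
County General wins overall and in every case group — no reversal.

Yes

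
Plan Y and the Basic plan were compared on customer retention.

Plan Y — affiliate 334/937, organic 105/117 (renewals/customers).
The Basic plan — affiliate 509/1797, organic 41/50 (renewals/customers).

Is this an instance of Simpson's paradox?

Affiliate: Plan Y 334/937 = 35.6%, the Basic plan 509/1797 = 28.3% → Plan Y
Organic: Plan Y 105/117 = 89.7%, the Basic plan 41/50 = 82.0% → Plan Y
Overall: Plan Y 439/1054 = 41.7%, the Basic plan 550/1847 = 29.8% → Plan Y
Plan Y wins overall and in every signup group — no reversal.

No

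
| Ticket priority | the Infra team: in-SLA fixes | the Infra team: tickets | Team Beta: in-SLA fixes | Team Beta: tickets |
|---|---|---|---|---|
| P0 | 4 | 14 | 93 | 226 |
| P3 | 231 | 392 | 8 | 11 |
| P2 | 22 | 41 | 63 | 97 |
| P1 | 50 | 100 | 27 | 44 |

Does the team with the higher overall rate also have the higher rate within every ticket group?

No

P0: the Infra team 4/14 = 28.6%, Team Beta 93/226 = 41.2% → Team Beta
P3: the Infra team 231/392 = 58.9%, Team Beta 8/11 = 72.7% → Team Beta
P2: the Infra team 22/41 = 53.7%, Team Beta 63/97 = 64.9% → Team Beta
P1: the Infra team 50/100 = 50.0%, Team Beta 27/44 = 61.4% → Team Beta
Overall: the Infra team 307/547 = 56.1%, Team Beta 191/378 = 50.5% → the Infra team
Team Beta wins each ticket group but the Infra team wins overall — the comparison reverses. Team Beta's tickets skew toward P0, which has a lower base rate.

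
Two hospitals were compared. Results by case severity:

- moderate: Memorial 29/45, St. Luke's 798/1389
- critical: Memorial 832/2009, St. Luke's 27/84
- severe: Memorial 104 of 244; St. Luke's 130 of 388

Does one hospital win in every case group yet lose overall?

Moderate: Memorial 29/45 = 64.4%, St. Luke's 798/1389 = 57.5% → Memorial
Critical: Memorial 832/2009 = 41.4%, St. Luke's 27/84 = 32.1% → Memorial
Severe: Memorial 104/244 = 42.6%, St. Luke's 130/388 = 33.5% → Memorial
Overall: Memorial 965/2298 = 42.0%, St. Luke's 955/1861 = 51.3% → St. Luke's
Memorial wins each case group but St. Luke's wins overall — the comparison reverses. Memorial's patients skew toward critical, which has a lower base rate.

Yes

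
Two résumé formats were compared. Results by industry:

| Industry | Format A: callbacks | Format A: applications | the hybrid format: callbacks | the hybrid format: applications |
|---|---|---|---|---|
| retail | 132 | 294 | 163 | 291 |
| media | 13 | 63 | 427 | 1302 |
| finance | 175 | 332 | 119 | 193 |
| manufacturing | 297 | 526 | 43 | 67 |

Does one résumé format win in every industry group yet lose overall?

Retail: Format A 132/294 = 44.9%, the hybrid format 163/291 = 56.0% → the hybrid format
Media: Format A 13/63 = 20.6%, the hybrid format 427/1302 = 32.8% → the hybrid format
Finance: Format A 175/332 = 52.7%, the hybrid format 119/193 = 61.7% → the hybrid format
Manufacturing: Format A 297/526 = 56.5%, the hybrid format 43/67 = 64.2% → the hybrid format
Overall: Format A 617/1215 = 50.8%, the hybrid format 752/1853 = 40.6% → Format A
The hybrid format wins each industry group but Format A wins overall — the comparison reverses. The hybrid format's applications skew toward media, which has a lower base rate.

Yes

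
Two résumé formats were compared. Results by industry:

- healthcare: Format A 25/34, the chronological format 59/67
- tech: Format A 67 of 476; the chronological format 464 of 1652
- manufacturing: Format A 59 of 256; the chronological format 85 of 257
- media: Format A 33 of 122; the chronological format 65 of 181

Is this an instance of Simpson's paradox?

Healthcare: Format A 25/34 = 73.5%, the chronological format 59/67 = 88.1% → the chronological format
Tech: Format A 67/476 = 14.1%, the chronological format 464/1652 = 28.1% → the chronological format
Manufacturing: Format A 59/256 = 23.0%, the chronological format 85/257 = 33.1% → the chronological format
Media: Format A 33/122 = 27.0%, the chronological format 65/181 = 35.9% → the chronological format
Overall: Format A 184/888 = 20.7%, the chronological format 673/2157 = 31.2% → the chronological format
The chronological format wins overall and in every industry group — no reversal.

No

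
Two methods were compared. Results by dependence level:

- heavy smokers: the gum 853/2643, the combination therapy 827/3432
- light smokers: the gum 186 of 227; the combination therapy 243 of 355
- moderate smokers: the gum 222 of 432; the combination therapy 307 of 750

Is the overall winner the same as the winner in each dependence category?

Heavy smokers: the gum 853/2643 = 32.3%, the combination therapy 827/3432 = 24.1% → the gum
Light smokers: the gum 186/227 = 81.9%, the combination therapy 243/355 = 68.5% → the gum
Moderate smokers: the gum 222/432 = 51.4%, the combination therapy 307/750 = 40.9% → the gum
Overall: the gum 1261/3302 = 38.2%, the combination therapy 1377/4537 = 30.4% → the gum
The gum wins overall and in every dependence group — no reversal.

Yes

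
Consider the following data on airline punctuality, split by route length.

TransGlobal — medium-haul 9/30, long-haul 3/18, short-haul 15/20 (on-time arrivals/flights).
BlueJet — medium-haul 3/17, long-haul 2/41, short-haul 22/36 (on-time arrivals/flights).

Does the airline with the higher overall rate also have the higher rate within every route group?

Medium-haul: TransGlobal 9/30 = 30.0%, BlueJet 3/17 = 17.6% → TransGlobal
Long-haul: TransGlobal 3/18 = 16.7%, BlueJet 2/41 = 4.9% → TransGlobal
Short-haul: TransGlobal 15/20 = 75.0%, BlueJet 22/36 = 61.1% → TransGlobal
Overall: TransGlobal 27/68 = 39.7%, BlueJet 27/94 = 28.7% → TransGlobal
TransGlobal wins overall and in every route group — no reversal.

Yes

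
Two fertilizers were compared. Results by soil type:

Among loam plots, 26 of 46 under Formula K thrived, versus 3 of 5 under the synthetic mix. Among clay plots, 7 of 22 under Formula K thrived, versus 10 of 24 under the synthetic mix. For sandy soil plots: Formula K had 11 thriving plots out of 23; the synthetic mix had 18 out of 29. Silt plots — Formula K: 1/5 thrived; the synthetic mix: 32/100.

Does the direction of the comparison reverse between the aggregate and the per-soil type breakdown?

Yes

Loam: Formula K 26/46 = 56.5%, the synthetic mix 3/5 = 60.0% → the synthetic mix
Clay: Formula K 7/22 = 31.8%, the synthetic mix 10/24 = 41.7% → the synthetic mix
Sandy soil: Formula K 11/23 = 47.8%, the synthetic mix 18/29 = 62.1% → the synthetic mix
Silt: Formula K 1/5 = 20.0%, the synthetic mix 32/100 = 32.0% → the synthetic mix
Overall: Formula K 45/96 = 46.9%, the synthetic mix 63/158 = 39.9% → Formula K
The synthetic mix wins each soil group but Formula K wins overall — the comparison reverses. The synthetic mix's plots skew toward silt, which has a lower base rate.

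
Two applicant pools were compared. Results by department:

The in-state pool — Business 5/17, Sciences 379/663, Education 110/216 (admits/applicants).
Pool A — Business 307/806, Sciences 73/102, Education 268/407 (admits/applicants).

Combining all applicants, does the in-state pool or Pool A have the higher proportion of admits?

the in-state pool

Business: the in-state pool 5/17 = 29.4%, Pool A 307/806 = 38.1% → Pool A
Sciences: the in-state pool 379/663 = 57.2%, Pool A 73/102 = 71.6% → Pool A
Education: the in-state pool 110/216 = 50.9%, Pool A 268/407 = 65.8% → Pool A
Overall: the in-state pool 494/896 = 55.1%, Pool A 648/1315 = 49.3% → the in-state pool
(Pool A wins every department group but the in-state pool wins overall — Pool A's applicants skew toward the low-rate Business group.)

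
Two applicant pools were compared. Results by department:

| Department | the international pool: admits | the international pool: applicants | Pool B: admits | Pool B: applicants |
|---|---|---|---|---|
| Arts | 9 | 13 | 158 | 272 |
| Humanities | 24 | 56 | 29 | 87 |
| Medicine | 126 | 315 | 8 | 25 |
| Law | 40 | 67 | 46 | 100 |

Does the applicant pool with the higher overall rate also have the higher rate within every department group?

Arts: the international pool 9/13 = 69.2%, Pool B 158/272 = 58.1% → the international pool
Humanities: the international pool 24/56 = 42.9%, Pool B 29/87 = 33.3% → the international pool
Medicine: the international pool 126/315 = 40.0%, Pool B 8/25 = 32.0% → the international pool
Law: the international pool 40/67 = 59.7%, Pool B 46/100 = 46.0% → the international pool
Overall: the international pool 199/451 = 44.1%, Pool B 241/484 = 49.8% → Pool B
The international pool wins each department group but Pool B wins overall — the comparison reverses. The international pool's applicants skew toward Medicine, which has a lower base rate.

No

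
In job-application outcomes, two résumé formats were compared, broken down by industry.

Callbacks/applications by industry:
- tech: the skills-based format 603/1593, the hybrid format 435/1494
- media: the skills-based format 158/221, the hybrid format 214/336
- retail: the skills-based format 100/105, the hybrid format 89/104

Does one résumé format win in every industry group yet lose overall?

Tech: the skills-based format 603/1593 = 37.9%, the hybrid format 435/1494 = 29.1% → the skills-based format
Media: the skills-based format 158/221 = 71.5%, the hybrid format 214/336 = 63.7% → the skills-based format
Retail: the skills-based format 100/105 = 95.2%, the hybrid format 89/104 = 85.6% → the skills-based format
Overall: the skills-based format 861/1919 = 44.9%, the hybrid format 738/1934 = 38.2% → the skills-based format
The skills-based format wins overall and in every industry group — no reversal.

No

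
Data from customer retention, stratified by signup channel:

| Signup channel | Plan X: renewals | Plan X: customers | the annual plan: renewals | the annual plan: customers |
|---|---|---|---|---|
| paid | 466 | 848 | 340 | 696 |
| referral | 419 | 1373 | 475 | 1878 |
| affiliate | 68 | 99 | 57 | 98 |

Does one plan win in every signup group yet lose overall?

No

Paid: Plan X 466/848 = 55.0%, the annual plan 340/696 = 48.9% → Plan X
Referral: Plan X 419/1373 = 30.5%, the annual plan 475/1878 = 25.3% → Plan X
Affiliate: Plan X 68/99 = 68.7%, the annual plan 57/98 = 58.2% → Plan X
Overall: Plan X 953/2320 = 41.1%, the annual plan 872/2672 = 32.6% → Plan X
Plan X wins overall and in every signup group — no reversal.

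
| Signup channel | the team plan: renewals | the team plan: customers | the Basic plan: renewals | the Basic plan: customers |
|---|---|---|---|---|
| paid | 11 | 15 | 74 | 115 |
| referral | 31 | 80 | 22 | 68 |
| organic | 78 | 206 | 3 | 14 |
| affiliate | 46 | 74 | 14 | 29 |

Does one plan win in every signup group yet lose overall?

Yes

Paid: the team plan 11/15 = 73.3%, the Basic plan 74/115 = 64.3% → the team plan
Referral: the team plan 31/80 = 38.8%, the Basic plan 22/68 = 32.4% → the team plan
Organic: the team plan 78/206 = 37.9%, the Basic plan 3/14 = 21.4% → the team plan
Affiliate: the team plan 46/74 = 62.2%, the Basic plan 14/29 = 48.3% → the team plan
Overall: the team plan 166/375 = 44.3%, the Basic plan 113/226 = 50.0% → the Basic plan
The team plan wins each signup group but the Basic plan wins overall — the comparison reverses. The team plan's customers skew toward organic, which has a lower base rate.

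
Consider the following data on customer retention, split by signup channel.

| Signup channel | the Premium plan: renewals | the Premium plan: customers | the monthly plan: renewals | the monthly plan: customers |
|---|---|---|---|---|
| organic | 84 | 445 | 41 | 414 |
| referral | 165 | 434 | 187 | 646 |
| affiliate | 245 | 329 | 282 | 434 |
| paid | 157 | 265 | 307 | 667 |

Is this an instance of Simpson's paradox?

Organic: the Premium plan 84/445 = 18.9%, the monthly plan 41/414 = 9.9% → the Premium plan
Referral: the Premium plan 165/434 = 38.0%, the monthly plan 187/646 = 28.9% → the Premium plan
Affiliate: the Premium plan 245/329 = 74.5%, the monthly plan 282/434 = 65.0% → the Premium plan
Paid: the Premium plan 157/265 = 59.2%, the monthly plan 307/667 = 46.0% → the Premium plan
Overall: the Premium plan 651/1473 = 44.2%, the monthly plan 817/2161 = 37.8% → the Premium plan
The Premium plan wins overall and in every signup group — no reversal.

No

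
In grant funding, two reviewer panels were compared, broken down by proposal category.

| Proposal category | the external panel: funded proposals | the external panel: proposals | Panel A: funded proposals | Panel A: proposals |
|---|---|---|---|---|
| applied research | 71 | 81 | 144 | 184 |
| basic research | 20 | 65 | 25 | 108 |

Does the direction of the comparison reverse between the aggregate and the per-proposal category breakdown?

No

Applied research: the external panel 71/81 = 87.7%, Panel A 144/184 = 78.3% → the external panel
Basic research: the external panel 20/65 = 30.8%, Panel A 25/108 = 23.1% → the external panel
Overall: the external panel 91/146 = 62.3%, Panel A 169/292 = 57.9% → the external panel
The external panel wins overall and in every proposal group — no reversal.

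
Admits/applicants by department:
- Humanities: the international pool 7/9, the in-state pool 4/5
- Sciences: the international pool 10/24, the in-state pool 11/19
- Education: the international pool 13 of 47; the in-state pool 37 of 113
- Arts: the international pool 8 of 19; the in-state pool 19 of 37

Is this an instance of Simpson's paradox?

No

Humanities: the international pool 7/9 = 77.8%, the in-state pool 4/5 = 80.0% → the in-state pool
Sciences: the international pool 10/24 = 41.7%, the in-state pool 11/19 = 57.9% → the in-state pool
Education: the international pool 13/47 = 27.7%, the in-state pool 37/113 = 32.7% → the in-state pool
Arts: the international pool 8/19 = 42.1%, the in-state pool 19/37 = 51.4% → the in-state pool
Overall: the international pool 38/99 = 38.4%, the in-state pool 71/174 = 40.8% → the in-state pool
The in-state pool wins overall and in every department group — no reversal.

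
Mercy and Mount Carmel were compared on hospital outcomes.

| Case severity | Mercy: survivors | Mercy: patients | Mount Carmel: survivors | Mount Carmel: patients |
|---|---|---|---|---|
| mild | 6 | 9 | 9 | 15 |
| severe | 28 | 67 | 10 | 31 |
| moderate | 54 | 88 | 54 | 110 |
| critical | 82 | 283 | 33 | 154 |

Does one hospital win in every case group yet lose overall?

No

Mild: Mercy 6/9 = 66.7%, Mount Carmel 9/15 = 60.0% → Mercy
Severe: Mercy 28/67 = 41.8%, Mount Carmel 10/31 = 32.3% → Mercy
Moderate: Mercy 54/88 = 61.4%, Mount Carmel 54/110 = 49.1% → Mercy
Critical: Mercy 82/283 = 29.0%, Mount Carmel 33/154 = 21.4% → Mercy
Overall: Mercy 170/447 = 38.0%, Mount Carmel 106/310 = 34.2% → Mercy
Mercy wins overall and in every case group — no reversal.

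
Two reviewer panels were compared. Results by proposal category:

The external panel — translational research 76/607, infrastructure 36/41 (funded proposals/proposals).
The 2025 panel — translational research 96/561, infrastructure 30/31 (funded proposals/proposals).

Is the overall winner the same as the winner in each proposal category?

Translational research: the external panel 76/607 = 12.5%, the 2025 panel 96/561 = 17.1% → the 2025 panel
Infrastructure: the external panel 36/41 = 87.8%, the 2025 panel 30/31 = 96.8% → the 2025 panel
Overall: the external panel 112/648 = 17.3%, the 2025 panel 126/592 = 21.3% → the 2025 panel
The 2025 panel wins overall and in every proposal group — no reversal.

Yes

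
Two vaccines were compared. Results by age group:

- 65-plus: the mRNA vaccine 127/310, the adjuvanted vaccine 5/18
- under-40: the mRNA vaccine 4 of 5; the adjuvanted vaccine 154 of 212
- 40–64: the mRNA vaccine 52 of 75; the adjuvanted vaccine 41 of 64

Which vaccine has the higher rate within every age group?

the mRNA vaccine

65-plus: the mRNA vaccine 127/310 = 41.0%, the adjuvanted vaccine 5/18 = 27.8% → the mRNA vaccine
Under-40: the mRNA vaccine 4/5 = 80.0%, the adjuvanted vaccine 154/212 = 72.6% → the mRNA vaccine
40–64: the mRNA vaccine 52/75 = 69.3%, the adjuvanted vaccine 41/64 = 64.1% → the mRNA vaccine
The mRNA vaccine has the higher rate in all 3 groups.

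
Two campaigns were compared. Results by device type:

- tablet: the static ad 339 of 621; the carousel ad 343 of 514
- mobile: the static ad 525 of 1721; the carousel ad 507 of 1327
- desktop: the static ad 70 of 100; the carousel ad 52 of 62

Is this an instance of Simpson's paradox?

No

Tablet: the static ad 339/621 = 54.6%, the carousel ad 343/514 = 66.7% → the carousel ad
Mobile: the static ad 525/1721 = 30.5%, the carousel ad 507/1327 = 38.2% → the carousel ad
Desktop: the static ad 70/100 = 70.0%, the carousel ad 52/62 = 83.9% → the carousel ad
Overall: the static ad 934/2442 = 38.2%, the carousel ad 902/1903 = 47.4% → the carousel ad
The carousel ad wins overall and in every device group — no reversal.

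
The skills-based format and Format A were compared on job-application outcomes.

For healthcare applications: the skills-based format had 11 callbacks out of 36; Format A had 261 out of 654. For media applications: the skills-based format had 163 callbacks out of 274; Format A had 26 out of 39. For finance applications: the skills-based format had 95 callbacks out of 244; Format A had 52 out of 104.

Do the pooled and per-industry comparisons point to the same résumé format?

Healthcare: the skills-based format 11/36 = 30.6%, Format A 261/654 = 39.9% → Format A
Media: the skills-based format 163/274 = 59.5%, Format A 26/39 = 66.7% → Format A
Finance: the skills-based format 95/244 = 38.9%, Format A 52/104 = 50.0% → Format A
Overall: the skills-based format 269/554 = 48.6%, Format A 339/797 = 42.5% → the skills-based format
Format A wins each industry group but the skills-based format wins overall — the comparison reverses. Format A's applications skew toward healthcare, which has a lower base rate.

No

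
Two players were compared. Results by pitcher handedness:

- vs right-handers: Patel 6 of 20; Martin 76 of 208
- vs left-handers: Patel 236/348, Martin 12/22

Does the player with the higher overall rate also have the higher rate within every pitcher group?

No

Vs right-handers: Patel 6/20 = 30.0%, Martin 76/208 = 36.5% → Martin
Vs left-handers: Patel 236/348 = 67.8%, Martin 12/22 = 54.5% → Patel
Overall: Patel 242/368 = 65.8%, Martin 88/230 = 38.3% → Patel
Neither sweeps: Patel wins 1 of 2 groups, Martin wins 1. Patel wins overall but not every group — no Simpson reversal.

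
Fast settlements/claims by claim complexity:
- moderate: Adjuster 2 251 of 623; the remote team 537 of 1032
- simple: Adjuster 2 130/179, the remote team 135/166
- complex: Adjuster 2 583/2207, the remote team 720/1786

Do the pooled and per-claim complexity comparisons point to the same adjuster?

Moderate: Adjuster 2 251/623 = 40.3%, the remote team 537/1032 = 52.0% → the remote team
Simple: Adjuster 2 130/179 = 72.6%, the remote team 135/166 = 81.3% → the remote team
Complex: Adjuster 2 583/2207 = 26.4%, the remote team 720/1786 = 40.3% → the remote team
Overall: Adjuster 2 964/3009 = 32.0%, the remote team 1392/2984 = 46.6% → the remote team
The remote team wins overall and in every claim group — no reversal.

Yes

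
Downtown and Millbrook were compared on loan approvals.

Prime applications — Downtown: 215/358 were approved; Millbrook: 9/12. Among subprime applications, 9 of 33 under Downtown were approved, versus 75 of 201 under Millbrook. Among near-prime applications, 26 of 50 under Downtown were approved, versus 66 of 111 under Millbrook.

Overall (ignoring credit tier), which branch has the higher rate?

Prime: Downtown 215/358 = 60.1%, Millbrook 9/12 = 75.0% → Millbrook
Subprime: Downtown 9/33 = 27.3%, Millbrook 75/201 = 37.3% → Millbrook
Near-prime: Downtown 26/50 = 52.0%, Millbrook 66/111 = 59.5% → Millbrook
Overall: Downtown 250/441 = 56.7%, Millbrook 150/324 = 46.3% → Downtown
(Millbrook wins every credit group but Downtown wins overall — Millbrook's applications skew toward the low-rate subprime group.)

Downtown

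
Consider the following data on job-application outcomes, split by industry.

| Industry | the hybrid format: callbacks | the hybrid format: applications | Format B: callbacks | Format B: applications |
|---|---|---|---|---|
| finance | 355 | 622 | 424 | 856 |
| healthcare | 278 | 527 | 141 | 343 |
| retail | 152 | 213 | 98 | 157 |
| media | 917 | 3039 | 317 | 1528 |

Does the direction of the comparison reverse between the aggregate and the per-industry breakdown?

Finance: the hybrid format 355/622 = 57.1%, Format B 424/856 = 49.5% → the hybrid format
Healthcare: the hybrid format 278/527 = 52.8%, Format B 141/343 = 41.1% → the hybrid format
Retail: the hybrid format 152/213 = 71.4%, Format B 98/157 = 62.4% → the hybrid format
Media: the hybrid format 917/3039 = 30.2%, Format B 317/1528 = 20.7% → the hybrid format
Overall: the hybrid format 1702/4401 = 38.7%, Format B 980/2884 = 34.0% → the hybrid format
The hybrid format wins overall and in every industry group — no reversal.

No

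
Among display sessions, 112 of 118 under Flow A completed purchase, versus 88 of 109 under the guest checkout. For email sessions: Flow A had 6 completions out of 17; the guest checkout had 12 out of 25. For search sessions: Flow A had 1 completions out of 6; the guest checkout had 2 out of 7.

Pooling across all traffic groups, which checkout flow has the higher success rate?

Display: Flow A 112/118 = 94.9%, the guest checkout 88/109 = 80.7% → Flow A
Email: Flow A 6/17 = 35.3%, the guest checkout 12/25 = 48.0% → the guest checkout
Search: Flow A 1/6 = 16.7%, the guest checkout 2/7 = 28.6% → the guest checkout
Overall: Flow A 119/141 = 84.4%, the guest checkout 102/141 = 72.3% → Flow A
(Neither sweeps every traffic group, but Flow A has the higher pooled rate.)

Flow A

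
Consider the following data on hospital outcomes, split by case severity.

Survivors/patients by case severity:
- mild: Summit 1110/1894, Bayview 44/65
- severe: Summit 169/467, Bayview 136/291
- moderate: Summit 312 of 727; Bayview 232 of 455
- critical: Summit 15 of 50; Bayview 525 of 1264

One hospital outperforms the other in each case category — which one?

Mild: Summit 1110/1894 = 58.6%, Bayview 44/65 = 67.7% → Bayview
Severe: Summit 169/467 = 36.2%, Bayview 136/291 = 46.7% → Bayview
Moderate: Summit 312/727 = 42.9%, Bayview 232/455 = 51.0% → Bayview
Critical: Summit 15/50 = 30.0%, Bayview 525/1264 = 41.5% → Bayview
Bayview has the higher rate in all 4 groups.

Bayview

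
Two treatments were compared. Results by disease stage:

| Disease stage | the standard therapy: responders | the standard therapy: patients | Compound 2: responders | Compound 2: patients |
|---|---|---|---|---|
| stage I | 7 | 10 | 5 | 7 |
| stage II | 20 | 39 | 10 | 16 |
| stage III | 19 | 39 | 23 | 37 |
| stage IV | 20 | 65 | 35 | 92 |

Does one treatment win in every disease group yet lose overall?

Stage I: the standard therapy 7/10 = 70.0%, Compound 2 5/7 = 71.4% → Compound 2
Stage II: the standard therapy 20/39 = 51.3%, Compound 2 10/16 = 62.5% → Compound 2
Stage III: the standard therapy 19/39 = 48.7%, Compound 2 23/37 = 62.2% → Compound 2
Stage IV: the standard therapy 20/65 = 30.8%, Compound 2 35/92 = 38.0% → Compound 2
Overall: the standard therapy 66/153 = 43.1%, Compound 2 73/152 = 48.0% → Compound 2
Compound 2 wins overall and in every disease group — no reversal.

No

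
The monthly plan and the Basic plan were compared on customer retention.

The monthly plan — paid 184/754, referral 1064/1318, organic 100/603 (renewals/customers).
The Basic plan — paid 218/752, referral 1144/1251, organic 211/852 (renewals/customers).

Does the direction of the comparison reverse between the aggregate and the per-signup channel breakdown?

No

Paid: the monthly plan 184/754 = 24.4%, the Basic plan 218/752 = 29.0% → the Basic plan
Referral: the monthly plan 1064/1318 = 80.7%, the Basic plan 1144/1251 = 91.4% → the Basic plan
Organic: the monthly plan 100/603 = 16.6%, the Basic plan 211/852 = 24.8% → the Basic plan
Overall: the monthly plan 1348/2675 = 50.4%, the Basic plan 1573/2855 = 55.1% → the Basic plan
The Basic plan wins overall and in every signup group — no reversal.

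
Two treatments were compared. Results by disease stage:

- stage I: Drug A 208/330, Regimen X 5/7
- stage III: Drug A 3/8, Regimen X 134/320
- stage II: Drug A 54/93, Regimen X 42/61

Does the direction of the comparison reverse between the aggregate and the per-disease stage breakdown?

Stage I: Drug A 208/330 = 63.0%, Regimen X 5/7 = 71.4% → Regimen X
Stage III: Drug A 3/8 = 37.5%, Regimen X 134/320 = 41.9% → Regimen X
Stage II: Drug A 54/93 = 58.1%, Regimen X 42/61 = 68.9% → Regimen X
Overall: Drug A 265/431 = 61.5%, Regimen X 181/388 = 46.6% → Drug A
Regimen X wins each disease group but Drug A wins overall — the comparison reverses. Regimen X's patients skew toward stage III, which has a lower base rate.

Yes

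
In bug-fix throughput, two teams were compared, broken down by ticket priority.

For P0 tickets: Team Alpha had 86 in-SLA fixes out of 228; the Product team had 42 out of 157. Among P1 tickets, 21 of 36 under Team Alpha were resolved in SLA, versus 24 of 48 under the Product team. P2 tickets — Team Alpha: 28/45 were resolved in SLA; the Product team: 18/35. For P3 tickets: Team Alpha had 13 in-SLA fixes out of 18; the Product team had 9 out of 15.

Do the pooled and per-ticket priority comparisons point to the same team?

P0: Team Alpha 86/228 = 37.7%, the Product team 42/157 = 26.8% → Team Alpha
P1: Team Alpha 21/36 = 58.3%, the Product team 24/48 = 50.0% → Team Alpha
P2: Team Alpha 28/45 = 62.2%, the Product team 18/35 = 51.4% → Team Alpha
P3: Team Alpha 13/18 = 72.2%, the Product team 9/15 = 60.0% → Team Alpha
Overall: Team Alpha 148/327 = 45.3%, the Product team 93/255 = 36.5% → Team Alpha
Team Alpha wins overall and in every ticket group — no reversal.

Yes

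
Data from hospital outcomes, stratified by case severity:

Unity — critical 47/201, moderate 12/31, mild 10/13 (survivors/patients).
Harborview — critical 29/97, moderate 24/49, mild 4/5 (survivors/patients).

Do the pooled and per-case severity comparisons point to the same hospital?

Yes

Critical: Unity 47/201 = 23.4%, Harborview 29/97 = 29.9% → Harborview
Moderate: Unity 12/31 = 38.7%, Harborview 24/49 = 49.0% → Harborview
Mild: Unity 10/13 = 76.9%, Harborview 4/5 = 80.0% → Harborview
Overall: Unity 69/245 = 28.2%, Harborview 57/151 = 37.7% → Harborview
Harborview wins overall and in every case group — no reversal.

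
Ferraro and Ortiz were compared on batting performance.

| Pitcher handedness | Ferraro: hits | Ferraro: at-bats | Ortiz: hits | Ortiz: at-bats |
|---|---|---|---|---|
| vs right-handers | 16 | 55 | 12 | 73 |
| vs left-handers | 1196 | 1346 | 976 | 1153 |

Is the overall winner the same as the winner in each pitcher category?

Yes

Vs right-handers: Ferraro 16/55 = 29.1%, Ortiz 12/73 = 16.4% → Ferraro
Vs left-handers: Ferraro 1196/1346 = 88.9%, Ortiz 976/1153 = 84.6% → Ferraro
Overall: Ferraro 1212/1401 = 86.5%, Ortiz 988/1226 = 80.6% → Ferraro
Ferraro wins overall and in every pitcher group — no reversal.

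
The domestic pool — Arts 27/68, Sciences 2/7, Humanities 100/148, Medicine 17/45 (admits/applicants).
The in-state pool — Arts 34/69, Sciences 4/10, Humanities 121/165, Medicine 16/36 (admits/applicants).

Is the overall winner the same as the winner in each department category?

Arts: the domestic pool 27/68 = 39.7%, the in-state pool 34/69 = 49.3% → the in-state pool
Sciences: the domestic pool 2/7 = 28.6%, the in-state pool 4/10 = 40.0% → the in-state pool
Humanities: the domestic pool 100/148 = 67.6%, the in-state pool 121/165 = 73.3% → the in-state pool
Medicine: the domestic pool 17/45 = 37.8%, the in-state pool 16/36 = 44.4% → the in-state pool
Overall: the domestic pool 146/268 = 54.5%, the in-state pool 175/280 = 62.5% → the in-state pool
The in-state pool wins overall and in every department group — no reversal.

Yes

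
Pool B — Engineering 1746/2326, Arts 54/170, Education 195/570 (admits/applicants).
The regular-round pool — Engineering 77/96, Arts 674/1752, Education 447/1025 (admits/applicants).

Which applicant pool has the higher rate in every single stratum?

the regular-round pool

Engineering: Pool B 1746/2326 = 75.1%, the regular-round pool 77/96 = 80.2% → the regular-round pool
Arts: Pool B 54/170 = 31.8%, the regular-round pool 674/1752 = 38.5% → the regular-round pool
Education: Pool B 195/570 = 34.2%, the regular-round pool 447/1025 = 43.6% → the regular-round pool
The regular-round pool has the higher rate in all 3 groups.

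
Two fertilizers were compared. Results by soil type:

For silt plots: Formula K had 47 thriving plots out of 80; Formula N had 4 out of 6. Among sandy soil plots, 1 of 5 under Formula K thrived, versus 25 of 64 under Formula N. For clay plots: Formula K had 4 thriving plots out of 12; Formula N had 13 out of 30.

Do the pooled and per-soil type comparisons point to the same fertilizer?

Silt: Formula K 47/80 = 58.8%, Formula N 4/6 = 66.7% → Formula N
Sandy soil: Formula K 1/5 = 20.0%, Formula N 25/64 = 39.1% → Formula N
Clay: Formula K 4/12 = 33.3%, Formula N 13/30 = 43.3% → Formula N
Overall: Formula K 52/97 = 53.6%, Formula N 42/100 = 42.0% → Formula K
Formula N wins each soil group but Formula K wins overall — the comparison reverses. Formula N's plots skew toward sandy soil, which has a lower base rate.

No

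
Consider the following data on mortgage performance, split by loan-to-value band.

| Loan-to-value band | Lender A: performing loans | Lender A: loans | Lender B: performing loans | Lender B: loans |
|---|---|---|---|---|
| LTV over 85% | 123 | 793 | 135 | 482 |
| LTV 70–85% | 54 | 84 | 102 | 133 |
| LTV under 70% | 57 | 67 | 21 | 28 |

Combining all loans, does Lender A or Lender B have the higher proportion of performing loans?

LTV over 85%: Lender A 123/793 = 15.5%, Lender B 135/482 = 28.0% → Lender B
LTV 70–85%: Lender A 54/84 = 64.3%, Lender B 102/133 = 76.7% → Lender B
LTV under 70%: Lender A 57/67 = 85.1%, Lender B 21/28 = 75.0% → Lender A
Overall: Lender A 234/944 = 24.8%, Lender B 258/643 = 40.1% → Lender B
(Neither sweeps every loan-to-value group, but Lender B has the higher pooled rate.)

Lender B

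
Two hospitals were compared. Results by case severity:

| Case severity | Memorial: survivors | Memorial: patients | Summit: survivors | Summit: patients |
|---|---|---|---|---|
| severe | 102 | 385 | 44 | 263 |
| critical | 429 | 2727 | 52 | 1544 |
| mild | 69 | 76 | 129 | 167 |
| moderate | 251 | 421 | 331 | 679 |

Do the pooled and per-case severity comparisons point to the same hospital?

Severe: Memorial 102/385 = 26.5%, Summit 44/263 = 16.7% → Memorial
Critical: Memorial 429/2727 = 15.7%, Summit 52/1544 = 3.4% → Memorial
Mild: Memorial 69/76 = 90.8%, Summit 129/167 = 77.2% → Memorial
Moderate: Memorial 251/421 = 59.6%, Summit 331/679 = 48.7% → Memorial
Overall: Memorial 851/3609 = 23.6%, Summit 556/2653 = 21.0% → Memorial
Memorial wins overall and in every case group — no reversal.

Yes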